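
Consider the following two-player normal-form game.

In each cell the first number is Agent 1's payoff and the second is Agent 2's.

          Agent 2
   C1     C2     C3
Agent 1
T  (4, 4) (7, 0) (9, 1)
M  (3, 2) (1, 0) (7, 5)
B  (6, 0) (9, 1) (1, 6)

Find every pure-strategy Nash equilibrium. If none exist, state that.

Mark each player's best response to every combination of opponents' strategies; a profile where every player is best-responding is a pure Nash equilibrium.
Agent 1 against C1: payoffs 4, 3, 6 → best response B.
Agent 1 against C2: payoffs 7, 1, 9 → best response B.
Agent 1 against C3: payoffs 9, 7, 1 → best response T.
Agent 2 against T: payoffs 4, 0, 1 → best response C1.
Agent 2 against M: payoffs 2, 0, 5 → best response C3.
Agent 2 against B: payoffs 0, 1, 6 → best response C3.
No profile is a mutual best response for all players.

There is no pure-strategy Nash equilibrium.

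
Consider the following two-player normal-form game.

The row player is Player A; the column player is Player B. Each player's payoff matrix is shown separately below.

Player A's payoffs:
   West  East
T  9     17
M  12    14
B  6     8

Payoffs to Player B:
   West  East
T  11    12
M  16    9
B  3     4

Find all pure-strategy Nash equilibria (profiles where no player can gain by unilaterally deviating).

Player A against West: payoffs 9, 12, 6 → best response M.
Player A against East: payoffs 17, 14, 8 → best response T.
Player B against T: payoffs 11, 12 → best response East.
Player B against M: payoffs 16, 9 → best response West.
Player B against B: payoffs 3, 4 → best response East.
Mutual best responses: (T, East); (M, West).

The pure Nash equilibria are (T, East); (M, West).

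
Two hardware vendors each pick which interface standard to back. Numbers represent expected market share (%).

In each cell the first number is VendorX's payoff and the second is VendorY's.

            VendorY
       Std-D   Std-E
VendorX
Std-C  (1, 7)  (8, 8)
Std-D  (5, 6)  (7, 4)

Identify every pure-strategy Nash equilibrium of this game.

(Std-C, Std-E) and (Std-D, Std-D)

For each player, find the best response to each opponent profile; mutual best responses are the pure NE.
VendorX against Std-D: payoffs 1, 5 → best response Std-D.
VendorX against Std-E: payoffs 8, 7 → best response Std-C.
VendorY against Std-C: payoffs 7, 8 → best response Std-E.
VendorY against Std-D: payoffs 6, 4 → best response Std-D.
Mutual best responses: (Std-C, Std-E); (Std-D, Std-D).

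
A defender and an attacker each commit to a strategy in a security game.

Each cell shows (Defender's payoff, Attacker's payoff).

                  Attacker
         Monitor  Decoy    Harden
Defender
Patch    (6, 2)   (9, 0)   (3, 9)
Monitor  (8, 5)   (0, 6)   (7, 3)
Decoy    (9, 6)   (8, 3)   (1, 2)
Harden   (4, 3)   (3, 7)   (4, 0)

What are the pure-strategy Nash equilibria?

Pure NE: (Decoy, Monitor)

(Patch, Monitor): Defender can switch to Monitor (6 → 8). Not NE.
(Patch, Decoy): Attacker can switch to Monitor (0 → 2). Not NE.
(Patch, Harden): Defender can switch to Monitor (3 → 7). Not NE.
(Monitor, Monitor): Defender can switch to Decoy (8 → 9). Not NE.
(Monitor, Decoy): Defender can switch to Patch (0 → 9). Not NE.
(Monitor, Harden): Attacker can switch to Monitor (3 → 5). Not NE.
(Decoy, Monitor): Defender gets 9, best alternative 8; Attacker gets 6, best alternative 3. No profitable deviation — NE.
(Decoy, Decoy): Defender can switch to Patch (8 → 9). Not NE.
(Decoy, Harden): Defender can switch to Patch (1 → 3). Not NE.
(The remaining 3 profiles each have a profitable deviation by the same check.)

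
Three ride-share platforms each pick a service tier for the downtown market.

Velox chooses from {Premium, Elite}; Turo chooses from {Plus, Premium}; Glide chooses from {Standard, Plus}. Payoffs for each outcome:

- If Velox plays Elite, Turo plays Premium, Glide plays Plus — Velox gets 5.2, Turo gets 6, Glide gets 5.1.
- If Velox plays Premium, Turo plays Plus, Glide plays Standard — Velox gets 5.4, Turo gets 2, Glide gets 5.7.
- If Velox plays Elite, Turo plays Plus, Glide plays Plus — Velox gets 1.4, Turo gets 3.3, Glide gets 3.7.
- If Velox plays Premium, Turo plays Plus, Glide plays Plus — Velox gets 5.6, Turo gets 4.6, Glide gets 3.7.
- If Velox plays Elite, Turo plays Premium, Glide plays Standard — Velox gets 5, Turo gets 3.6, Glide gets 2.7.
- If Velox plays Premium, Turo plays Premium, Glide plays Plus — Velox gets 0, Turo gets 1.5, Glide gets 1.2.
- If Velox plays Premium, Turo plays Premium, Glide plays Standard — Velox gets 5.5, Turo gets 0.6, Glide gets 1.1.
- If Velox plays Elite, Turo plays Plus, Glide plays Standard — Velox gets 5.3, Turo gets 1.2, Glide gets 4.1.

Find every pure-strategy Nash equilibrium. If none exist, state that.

(Premium, Plus, Standard); (Elite, Premium, Plus)

(Premium, Plus, Standard): Velox gets 5.4, best alternative 5.3; Turo gets 2, best alternative 0.6; Glide gets 5.7, best alternative 3.7. No profitable deviation — NE.
(Premium, Plus, Plus): Glide can switch to Standard (3.7 → 5.7). Not NE.
(Premium, Premium, Standard): Turo can switch to Plus (0.6 → 2). Not NE.
(Premium, Premium, Plus): Velox can switch to Elite (0 → 5.2). Not NE.
(Elite, Plus, Standard): Velox can switch to Premium (5.3 → 5.4). Not NE.
(Elite, Plus, Plus): Velox can switch to Premium (1.4 → 5.6). Not NE.
(Elite, Premium, Standard): Velox can switch to Premium (5 → 5.5). Not NE.
(Elite, Premium, Plus): Velox gets 5.2, best alternative 0; Turo gets 6, best alternative 3.3; Glide gets 5.1, best alternative 2.7. No profitable deviation — NE.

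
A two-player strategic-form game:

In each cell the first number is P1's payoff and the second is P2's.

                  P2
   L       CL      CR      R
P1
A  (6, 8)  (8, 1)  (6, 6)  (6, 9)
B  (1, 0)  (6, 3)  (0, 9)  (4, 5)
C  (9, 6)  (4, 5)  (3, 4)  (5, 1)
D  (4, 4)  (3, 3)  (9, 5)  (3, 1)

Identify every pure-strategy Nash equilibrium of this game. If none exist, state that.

For each player, find the best response to each opponent profile; mutual best responses are the pure NE.
P1 against L: payoffs 6, 1, 9, 4 → best response C.
P1 against CL: payoffs 8, 6, 4, 3 → best response A.
P1 against CR: payoffs 6, 0, 3, 9 → best response D.
P1 against R: payoffs 6, 4, 5, 3 → best response A.
P2 against A: payoffs 8, 1, 6, 9 → best response R.
P2 against B: payoffs 0, 3, 9, 5 → best response CR.
P2 against C: payoffs 6, 5, 4, 1 → best response L.
P2 against D: payoffs 4, 3, 5, 1 → best response CR.
Mutual best responses: (A, R); (C, L); (D, CR).

(A, R); (C, L); (D, CR)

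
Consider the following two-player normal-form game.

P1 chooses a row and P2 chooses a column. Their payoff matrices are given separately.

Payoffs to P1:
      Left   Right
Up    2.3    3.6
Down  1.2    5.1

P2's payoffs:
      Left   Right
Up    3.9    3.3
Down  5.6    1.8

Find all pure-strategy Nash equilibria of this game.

For each strategy profile, look for a profitable unilateral deviation.
(Up, Left): P1 gets 2.3, best alternative 1.2; P2 gets 3.9, best alternative 3.3. No profitable deviation — NE.
(Up, Right): P1 can switch to Down (3.6 → 5.1). Not NE.
(Down, Left): P1 can switch to Up (1.2 → 2.3). Not NE.
(Down, Right): P2 can switch to Left (1.8 → 5.6). Not NE.

(Up, Left)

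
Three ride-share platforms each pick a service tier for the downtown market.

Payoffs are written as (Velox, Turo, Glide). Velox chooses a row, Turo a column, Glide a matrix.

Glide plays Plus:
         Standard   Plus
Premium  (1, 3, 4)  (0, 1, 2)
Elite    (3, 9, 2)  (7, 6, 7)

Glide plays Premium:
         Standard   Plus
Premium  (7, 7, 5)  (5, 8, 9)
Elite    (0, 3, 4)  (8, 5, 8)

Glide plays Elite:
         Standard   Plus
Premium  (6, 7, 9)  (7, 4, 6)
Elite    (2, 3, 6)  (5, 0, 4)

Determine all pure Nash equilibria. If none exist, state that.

For each player, find the best response to each opponent profile; mutual best responses are the pure NE.
Velox against (Standard, Plus): payoffs 1, 3 → best response Elite.
Velox against (Standard, Premium): payoffs 7, 0 → best response Premium.
Velox against (Standard, Elite): payoffs 6, 2 → best response Premium.
Velox against (Plus, Plus): payoffs 0, 7 → best response Elite.
Velox against (Plus, Premium): payoffs 5, 8 → best response Elite.
Velox against (Plus, Elite): payoffs 7, 5 → best response Premium.
Turo against (Premium, Plus): payoffs 3, 1 → best response Standard.
Turo against (Premium, Premium): payoffs 7, 8 → best response Plus.
Turo against (Premium, Elite): payoffs 7, 4 → best response Standard.
Turo against (Elite, Plus): payoffs 9, 6 → best response Standard.
Turo against (Elite, Premium): payoffs 3, 5 → best response Plus.
Turo against (Elite, Elite): payoffs 3, 0 → best response Standard.
Glide against (Premium, Standard): payoffs 4, 5, 9 → best response Elite.
Glide against (Premium, Plus): payoffs 2, 9, 6 → best response Premium.
Glide against (Elite, Standard): payoffs 2, 4, 6 → best response Elite.
Glide against (Elite, Plus): payoffs 7, 8, 4 → best response Premium.
Mutual best responses: (Premium, Standard, Elite); (Elite, Plus, Premium).

(Premium, Standard, Elite) and (Elite, Plus, Premium)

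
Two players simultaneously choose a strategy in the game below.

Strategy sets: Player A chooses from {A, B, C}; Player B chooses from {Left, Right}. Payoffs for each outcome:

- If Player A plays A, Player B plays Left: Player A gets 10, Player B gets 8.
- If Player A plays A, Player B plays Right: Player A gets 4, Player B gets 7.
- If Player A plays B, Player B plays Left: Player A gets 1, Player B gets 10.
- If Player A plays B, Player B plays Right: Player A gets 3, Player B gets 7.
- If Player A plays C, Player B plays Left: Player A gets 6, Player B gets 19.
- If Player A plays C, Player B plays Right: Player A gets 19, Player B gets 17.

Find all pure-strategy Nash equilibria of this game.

(A, Left)

For each strategy profile, look for a profitable unilateral deviation.
(A, Left): Player A gets 10, best alternative 6; Player B gets 8, best alternative 7. No profitable deviation — NE.
(A, Right): Player A can switch to C (4 → 19). Not NE.
(B, Left): Player A can switch to A (1 → 10). Not NE.
(B, Right): Player A can switch to A (3 → 4). Not NE.
(C, Left): Player A can switch to A (6 → 10). Not NE.
(C, Right): Player B can switch to Left (17 → 19). Not NE.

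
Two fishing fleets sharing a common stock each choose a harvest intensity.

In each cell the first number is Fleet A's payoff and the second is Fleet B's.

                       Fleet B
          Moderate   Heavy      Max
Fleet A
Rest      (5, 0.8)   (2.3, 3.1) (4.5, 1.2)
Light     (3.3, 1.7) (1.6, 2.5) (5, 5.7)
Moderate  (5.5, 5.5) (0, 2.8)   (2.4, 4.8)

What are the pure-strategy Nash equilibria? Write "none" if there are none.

(Rest, Heavy) and (Light, Max) and (Moderate, Moderate)

For each player, find the best response to each opponent profile; mutual best responses are the pure NE.
Fleet A against Moderate: payoffs 5, 3.3, 5.5 → best response Moderate.
Fleet A against Heavy: payoffs 2.3, 1.6, 0 → best response Rest.
Fleet A against Max: payoffs 4.5, 5, 2.4 → best response Light.
Fleet B against Rest: payoffs 0.8, 3.1, 1.2 → best response Heavy.
Fleet B against Light: payoffs 1.7, 2.5, 5.7 → best response Max.
Fleet B against Moderate: payoffs 5.5, 2.8, 4.8 → best response Moderate.
Mutual best responses: (Rest, Heavy); (Light, Max); (Moderate, Moderate).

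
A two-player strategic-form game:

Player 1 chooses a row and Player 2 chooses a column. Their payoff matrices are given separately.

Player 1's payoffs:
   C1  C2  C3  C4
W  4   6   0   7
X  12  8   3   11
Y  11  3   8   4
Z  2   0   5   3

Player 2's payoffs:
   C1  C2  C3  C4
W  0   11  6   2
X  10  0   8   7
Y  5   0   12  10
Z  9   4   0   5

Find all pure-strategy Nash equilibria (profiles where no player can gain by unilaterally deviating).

(X, C1), (Y, C3)

For each player, find the best response to each opponent profile; mutual best responses are the pure NE.
Player 1 against C1: payoffs 4, 12, 11, 2 → best response X.
Player 1 against C2: payoffs 6, 8, 3, 0 → best response X.
Player 1 against C3: payoffs 0, 3, 8, 5 → best response Y.
Player 1 against C4: payoffs 7, 11, 4, 3 → best response X.
Player 2 against W: payoffs 0, 11, 6, 2 → best response C2.
Player 2 against X: payoffs 10, 0, 8, 7 → best response C1.
Player 2 against Y: payoffs 5, 0, 12, 10 → best response C3.
Player 2 against Z: payoffs 9, 4, 0, 5 → best response C1.
Mutual best responses: (X, C1); (Y, C3).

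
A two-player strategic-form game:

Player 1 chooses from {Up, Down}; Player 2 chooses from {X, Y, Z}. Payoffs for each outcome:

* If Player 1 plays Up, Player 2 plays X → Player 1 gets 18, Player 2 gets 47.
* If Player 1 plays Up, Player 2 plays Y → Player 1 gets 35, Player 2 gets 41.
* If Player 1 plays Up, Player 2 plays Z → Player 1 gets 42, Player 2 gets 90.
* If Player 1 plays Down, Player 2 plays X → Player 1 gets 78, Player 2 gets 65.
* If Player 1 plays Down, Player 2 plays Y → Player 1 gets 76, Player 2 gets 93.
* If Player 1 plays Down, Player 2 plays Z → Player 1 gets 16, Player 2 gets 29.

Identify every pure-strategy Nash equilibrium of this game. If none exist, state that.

Pure-strategy Nash equilibria: (Up, Z), (Down, Y)

Player 1 against X: payoffs 18, 78 → best response Down.
Player 1 against Y: payoffs 35, 76 → best response Down.
Player 1 against Z: payoffs 42, 16 → best response Up.
Player 2 against Up: payoffs 47, 41, 90 → best response Z.
Player 2 against Down: payoffs 65, 93, 29 → best response Y.
Mutual best responses: (Up, Z); (Down, Y).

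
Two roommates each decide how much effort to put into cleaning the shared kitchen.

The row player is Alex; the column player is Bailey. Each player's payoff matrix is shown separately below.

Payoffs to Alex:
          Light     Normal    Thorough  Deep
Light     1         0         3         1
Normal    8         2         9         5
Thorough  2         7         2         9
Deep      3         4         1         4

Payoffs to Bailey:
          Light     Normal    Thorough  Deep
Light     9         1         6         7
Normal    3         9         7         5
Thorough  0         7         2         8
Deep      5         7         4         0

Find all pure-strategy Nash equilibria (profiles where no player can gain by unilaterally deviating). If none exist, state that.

The unique pure-strategy Nash equilibrium is (Thorough, Deep).

Alex against Light: payoffs 1, 8, 2, 3 → best response Normal.
Alex against Normal: payoffs 0, 2, 7, 4 → best response Thorough.
Alex against Thorough: payoffs 3, 9, 2, 1 → best response Normal.
Alex against Deep: payoffs 1, 5, 9, 4 → best response Thorough.
Bailey against Light: payoffs 9, 1, 6, 7 → best response Light.
Bailey against Normal: payoffs 3, 9, 7, 5 → best response Normal.
Bailey against Thorough: payoffs 0, 7, 2, 8 → best response Deep.
Bailey against Deep: payoffs 5, 7, 4, 0 → best response Normal.
Mutual best responses: (Thorough, Deep).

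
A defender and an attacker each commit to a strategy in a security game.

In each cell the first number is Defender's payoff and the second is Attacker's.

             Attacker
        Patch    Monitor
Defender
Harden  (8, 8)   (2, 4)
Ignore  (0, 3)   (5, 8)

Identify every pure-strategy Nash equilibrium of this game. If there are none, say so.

The pure Nash equilibria are (Harden, Patch), (Ignore, Monitor).

For each strategy profile, look for a profitable unilateral deviation.
(Harden, Patch): Defender gets 8, best alternative 0; Attacker gets 8, best alternative 4. No profitable deviation — NE.
(Harden, Monitor): Defender can switch to Ignore (2 → 5). Not NE.
(Ignore, Patch): Defender can switch to Harden (0 → 8). Not NE.
(Ignore, Monitor): Defender gets 5, best alternative 2; Attacker gets 8, best alternative 3. No profitable deviation — NE.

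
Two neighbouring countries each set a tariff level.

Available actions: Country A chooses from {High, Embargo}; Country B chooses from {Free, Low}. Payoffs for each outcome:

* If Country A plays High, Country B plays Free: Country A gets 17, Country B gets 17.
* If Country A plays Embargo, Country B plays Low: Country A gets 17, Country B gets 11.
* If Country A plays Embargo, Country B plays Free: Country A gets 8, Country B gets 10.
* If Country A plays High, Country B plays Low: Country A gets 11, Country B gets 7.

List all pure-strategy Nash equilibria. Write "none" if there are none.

Pure-strategy Nash equilibria: (High, Free) and (Embargo, Low)

Mark each player's best response to every combination of opponents' strategies; a profile where every player is best-responding is a pure Nash equilibrium.
Country A against Free: payoffs 17, 8 → best response High.
Country A against Low: payoffs 11, 17 → best response Embargo.
Country B against High: payoffs 17, 7 → best response Free.
Country B against Embargo: payoffs 10, 11 → best response Low.
Mutual best responses: (High, Free); (Embargo, Low).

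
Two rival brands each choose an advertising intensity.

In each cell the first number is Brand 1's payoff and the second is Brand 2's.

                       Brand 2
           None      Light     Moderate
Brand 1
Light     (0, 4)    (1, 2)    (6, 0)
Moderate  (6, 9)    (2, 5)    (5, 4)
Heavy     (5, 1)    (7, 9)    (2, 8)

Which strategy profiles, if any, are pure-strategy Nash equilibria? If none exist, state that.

The pure Nash equilibria are (Moderate, None); (Heavy, Light).

Brand 1 against None: payoffs 0, 6, 5 → best response Moderate.
Brand 1 against Light: payoffs 1, 2, 7 → best response Heavy.
Brand 1 against Moderate: payoffs 6, 5, 2 → best response Light.
Brand 2 against Light: payoffs 4, 2, 0 → best response None.
Brand 2 against Moderate: payoffs 9, 5, 4 → best response None.
Brand 2 against Heavy: payoffs 1, 9, 8 → best response Light.
Mutual best responses: (Moderate, None); (Heavy, Light).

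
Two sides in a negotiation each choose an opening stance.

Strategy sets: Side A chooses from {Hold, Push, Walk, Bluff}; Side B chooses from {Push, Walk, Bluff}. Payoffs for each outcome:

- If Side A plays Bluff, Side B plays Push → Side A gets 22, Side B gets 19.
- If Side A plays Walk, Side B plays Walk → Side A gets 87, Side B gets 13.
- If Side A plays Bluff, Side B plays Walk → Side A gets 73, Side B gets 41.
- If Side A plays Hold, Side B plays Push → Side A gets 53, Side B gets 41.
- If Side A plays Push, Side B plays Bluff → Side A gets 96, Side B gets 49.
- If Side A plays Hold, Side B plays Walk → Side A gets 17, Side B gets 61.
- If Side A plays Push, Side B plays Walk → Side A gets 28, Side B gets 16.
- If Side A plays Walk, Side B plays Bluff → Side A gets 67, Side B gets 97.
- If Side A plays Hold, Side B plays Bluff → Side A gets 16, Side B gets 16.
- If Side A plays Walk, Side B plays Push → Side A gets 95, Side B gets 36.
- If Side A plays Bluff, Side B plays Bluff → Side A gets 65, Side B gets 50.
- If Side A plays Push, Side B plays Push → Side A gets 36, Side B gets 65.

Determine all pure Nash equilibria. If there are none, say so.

Side A against Push: payoffs 53, 36, 95, 22 → best response Walk.
Side A against Walk: payoffs 17, 28, 87, 73 → best response Walk.
Side A against Bluff: payoffs 16, 96, 67, 65 → best response Push.
Side B against Hold: payoffs 41, 61, 16 → best response Walk.
Side B against Push: payoffs 65, 16, 49 → best response Push.
Side B against Walk: payoffs 36, 13, 97 → best response Bluff.
Side B against Bluff: payoffs 19, 41, 50 → best response Bluff.
No profile is a mutual best response for all players.

There is no pure-strategy Nash equilibrium.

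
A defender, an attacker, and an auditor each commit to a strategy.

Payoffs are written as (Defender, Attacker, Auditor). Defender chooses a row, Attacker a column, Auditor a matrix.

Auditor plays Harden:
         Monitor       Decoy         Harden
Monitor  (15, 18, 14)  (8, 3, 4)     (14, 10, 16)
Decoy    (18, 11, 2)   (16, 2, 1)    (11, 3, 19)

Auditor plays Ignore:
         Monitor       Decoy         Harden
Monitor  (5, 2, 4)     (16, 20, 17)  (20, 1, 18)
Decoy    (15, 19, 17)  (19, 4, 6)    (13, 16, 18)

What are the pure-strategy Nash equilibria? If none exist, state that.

(Monitor, Monitor, Harden): Defender can switch to Decoy (15 → 18). Not NE.
(Monitor, Monitor, Ignore): Defender can switch to Decoy (5 → 15). Not NE.
(Monitor, Decoy, Harden): Defender can switch to Decoy (8 → 16). Not NE.
(Monitor, Decoy, Ignore): Defender can switch to Decoy (16 → 19). Not NE.
(Monitor, Harden, Harden): Attacker can switch to Monitor (10 → 18). Not NE.
(Monitor, Harden, Ignore): Attacker can switch to Monitor (1 → 2). Not NE.
(Decoy, Monitor, Harden): Auditor can switch to Ignore (2 → 17). Not NE.
(Decoy, Monitor, Ignore): Defender gets 15, best alternative 5; Attacker gets 19, best alternative 16; Auditor gets 17, best alternative 2. No profitable deviation — NE.
(Decoy, Decoy, Harden): Attacker can switch to Monitor (2 → 11). Not NE.
(Decoy, Decoy, Ignore): Attacker can switch to Monitor (4 → 19). Not NE.
(Decoy, Harden, Harden): Defender can switch to Monitor (11 → 14). Not NE.
(The remaining 1 profile has a profitable deviation by the same check.)

The unique pure-strategy Nash equilibrium is (Decoy, Monitor, Ignore).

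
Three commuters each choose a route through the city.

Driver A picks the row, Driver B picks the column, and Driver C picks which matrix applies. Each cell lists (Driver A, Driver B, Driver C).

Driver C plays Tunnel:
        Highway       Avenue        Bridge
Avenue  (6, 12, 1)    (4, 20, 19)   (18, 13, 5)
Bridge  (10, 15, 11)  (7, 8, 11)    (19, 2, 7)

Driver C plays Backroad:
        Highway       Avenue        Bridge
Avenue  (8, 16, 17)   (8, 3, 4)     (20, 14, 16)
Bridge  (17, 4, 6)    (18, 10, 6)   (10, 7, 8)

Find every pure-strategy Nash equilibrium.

(Avenue, Highway, Tunnel): Driver A can switch to Bridge (6 → 10). Not NE.
(Avenue, Highway, Backroad): Driver A can switch to Bridge (8 → 17). Not NE.
(Avenue, Avenue, Tunnel): Driver A can switch to Bridge (4 → 7). Not NE.
(Avenue, Avenue, Backroad): Driver A can switch to Bridge (8 → 18). Not NE.
(Avenue, Bridge, Tunnel): Driver A can switch to Bridge (18 → 19). Not NE.
(Avenue, Bridge, Backroad): Driver B can switch to Highway (14 → 16). Not NE.
(Bridge, Highway, Tunnel): Driver A gets 10, best alternative 6; Driver B gets 15, best alternative 8; Driver C gets 11, best alternative 6. No profitable deviation — NE.
(Bridge, Highway, Backroad): Driver B can switch to Avenue (4 → 10). Not NE.
(Bridge, Avenue, Tunnel): Driver B can switch to Highway (8 → 15). Not NE.
(The remaining 3 profiles each have a profitable deviation by the same check.)

The unique pure-strategy Nash equilibrium is (Bridge, Highway, Tunnel).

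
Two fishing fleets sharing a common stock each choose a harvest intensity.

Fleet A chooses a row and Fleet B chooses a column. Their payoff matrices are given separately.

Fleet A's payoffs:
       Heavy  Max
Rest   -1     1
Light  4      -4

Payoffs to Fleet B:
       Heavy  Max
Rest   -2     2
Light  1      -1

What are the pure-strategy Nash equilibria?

Pure-strategy Nash equilibria: (Rest, Max); (Light, Heavy)

Mark each player's best response to every combination of opponents' strategies; a profile where every player is best-responding is a pure Nash equilibrium.
Fleet A against Heavy: payoffs -1, 4 → best response Light.
Fleet A against Max: payoffs 1, -4 → best response Rest.
Fleet B against Rest: payoffs -2, 2 → best response Max.
Fleet B against Light: payoffs 1, -1 → best response Heavy.
Mutual best responses: (Rest, Max); (Light, Heavy).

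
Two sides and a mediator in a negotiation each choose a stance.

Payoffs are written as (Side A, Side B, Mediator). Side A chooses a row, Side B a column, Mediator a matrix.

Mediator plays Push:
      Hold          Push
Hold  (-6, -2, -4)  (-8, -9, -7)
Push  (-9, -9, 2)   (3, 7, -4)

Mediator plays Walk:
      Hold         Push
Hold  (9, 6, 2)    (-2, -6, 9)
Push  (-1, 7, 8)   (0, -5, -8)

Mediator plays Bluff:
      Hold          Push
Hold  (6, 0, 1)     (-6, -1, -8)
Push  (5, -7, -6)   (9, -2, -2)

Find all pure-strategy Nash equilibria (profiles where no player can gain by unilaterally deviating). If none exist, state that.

Pure-strategy Nash equilibria: (Hold, Hold, Walk), (Push, Push, Bluff)

Side A against (Hold, Push): payoffs -6, -9 → best response Hold.
Side A against (Hold, Walk): payoffs 9, -1 → best response Hold.
Side A against (Hold, Bluff): payoffs 6, 5 → best response Hold.
Side A against (Push, Push): payoffs -8, 3 → best response Push.
Side A against (Push, Walk): payoffs -2, 0 → best response Push.
Side A against (Push, Bluff): payoffs -6, 9 → best response Push.
Side B against (Hold, Push): payoffs -2, -9 → best response Hold.
Side B against (Hold, Walk): payoffs 6, -6 → best response Hold.
Side B against (Hold, Bluff): payoffs 0, -1 → best response Hold.
Side B against (Push, Push): payoffs -9, 7 → best response Push.
Side B against (Push, Walk): payoffs 7, -5 → best response Hold.
Side B against (Push, Bluff): payoffs -7, -2 → best response Push.
Mediator against (Hold, Hold): payoffs -4, 2, 1 → best response Walk.
Mediator against (Hold, Push): payoffs -7, 9, -8 → best response Walk.
Mediator against (Push, Hold): payoffs 2, 8, -6 → best response Walk.
Mediator against (Push, Push): payoffs -4, -8, -2 → best response Bluff.
Mutual best responses: (Hold, Hold, Walk); (Push, Push, Bluff).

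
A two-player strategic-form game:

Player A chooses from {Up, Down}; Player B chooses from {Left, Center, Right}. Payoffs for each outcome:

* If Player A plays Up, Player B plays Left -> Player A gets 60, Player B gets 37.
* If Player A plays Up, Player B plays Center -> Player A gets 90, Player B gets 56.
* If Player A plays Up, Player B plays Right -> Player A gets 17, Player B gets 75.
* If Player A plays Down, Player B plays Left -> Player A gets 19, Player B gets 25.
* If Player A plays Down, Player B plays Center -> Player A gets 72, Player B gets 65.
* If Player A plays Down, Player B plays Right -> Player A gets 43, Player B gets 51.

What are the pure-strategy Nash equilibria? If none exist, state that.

(Up, Left): Player B can switch to Center (37 → 56). Not NE.
(Up, Center): Player B can switch to Right (56 → 75). Not NE.
(Up, Right): Player A can switch to Down (17 → 43). Not NE.
(Down, Left): Player A can switch to Up (19 → 60). Not NE.
(Down, Center): Player A can switch to Up (72 → 90). Not NE.
(Down, Right): Player B can switch to Center (51 → 65). Not NE.

There is no pure-strategy Nash equilibrium.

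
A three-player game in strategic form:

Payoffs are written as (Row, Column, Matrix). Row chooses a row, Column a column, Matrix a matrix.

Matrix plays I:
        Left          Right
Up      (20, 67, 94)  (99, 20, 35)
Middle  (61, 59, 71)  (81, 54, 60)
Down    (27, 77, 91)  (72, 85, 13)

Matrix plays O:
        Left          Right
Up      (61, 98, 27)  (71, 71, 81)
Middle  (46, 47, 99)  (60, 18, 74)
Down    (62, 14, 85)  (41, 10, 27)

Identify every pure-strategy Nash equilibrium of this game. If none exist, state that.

Row against (Left, I): payoffs 20, 61, 27 → best response Middle.
Row against (Left, O): payoffs 61, 46, 62 → best response Down.
Row against (Right, I): payoffs 99, 81, 72 → best response Up.
Row against (Right, O): payoffs 71, 60, 41 → best response Up.
Column against (Up, I): payoffs 67, 20 → best response Left.
Column against (Up, O): payoffs 98, 71 → best response Left.
Column against (Middle, I): payoffs 59, 54 → best response Left.
Column against (Middle, O): payoffs 47, 18 → best response Left.
Column against (Down, I): payoffs 77, 85 → best response Right.
Column against (Down, O): payoffs 14, 10 → best response Left.
Matrix against (Up, Left): payoffs 94, 27 → best response I.
Matrix against (Up, Right): payoffs 35, 81 → best response O.
Matrix against (Middle, Left): payoffs 71, 99 → best response O.
Matrix against (Middle, Right): payoffs 60, 74 → best response O.
Matrix against (Down, Left): payoffs 91, 85 → best response I.
Matrix against (Down, Right): payoffs 13, 27 → best response O.
No profile is a mutual best response for all players.

No pure-strategy Nash equilibrium.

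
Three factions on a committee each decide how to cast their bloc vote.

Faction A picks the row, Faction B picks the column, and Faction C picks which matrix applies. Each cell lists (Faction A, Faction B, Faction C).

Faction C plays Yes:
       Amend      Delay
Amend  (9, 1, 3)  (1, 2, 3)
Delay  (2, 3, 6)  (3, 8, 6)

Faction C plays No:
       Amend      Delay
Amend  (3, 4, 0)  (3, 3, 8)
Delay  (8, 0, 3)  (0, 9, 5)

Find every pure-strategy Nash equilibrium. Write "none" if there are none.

Pure NE: (Delay, Delay, Yes)

(Amend, Amend, Yes): Faction B can switch to Delay (1 → 2). Not NE.
(Amend, Amend, No): Faction A can switch to Delay (3 → 8). Not NE.
(Amend, Delay, Yes): Faction A can switch to Delay (1 → 3). Not NE.
(Amend, Delay, No): Faction B can switch to Amend (3 → 4). Not NE.
(Delay, Amend, Yes): Faction A can switch to Amend (2 → 9). Not NE.
(Delay, Amend, No): Faction B can switch to Delay (0 → 9). Not NE.
(Delay, Delay, Yes): Faction A gets 3, best alternative 1; Faction B gets 8, best alternative 3; Faction C gets 6, best alternative 5. No profitable deviation — NE.
(Delay, Delay, No): Faction A can switch to Amend (0 → 3). Not NE.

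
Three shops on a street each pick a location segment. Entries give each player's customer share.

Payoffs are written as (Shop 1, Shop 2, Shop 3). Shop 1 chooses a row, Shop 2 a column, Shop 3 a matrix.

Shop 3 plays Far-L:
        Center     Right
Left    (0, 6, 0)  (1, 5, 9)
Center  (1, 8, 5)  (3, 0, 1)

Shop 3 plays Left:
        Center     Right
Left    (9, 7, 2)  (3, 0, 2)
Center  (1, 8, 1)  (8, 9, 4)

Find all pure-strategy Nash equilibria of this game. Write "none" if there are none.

Pure-strategy Nash equilibria: (Left, Center, Left); (Center, Center, Far-L); (Center, Right, Left)

For each strategy profile, look for a profitable unilateral deviation.
(Left, Center, Far-L): Shop 1 can switch to Center (0 → 1). Not NE.
(Left, Center, Left): Shop 1 gets 9, best alternative 1; Shop 2 gets 7, best alternative 0; Shop 3 gets 2, best alternative 0. No profitable deviation — NE.
(Left, Right, Far-L): Shop 1 can switch to Center (1 → 3). Not NE.
(Left, Right, Left): Shop 1 can switch to Center (3 → 8). Not NE.
(Center, Center, Far-L): Shop 1 gets 1, best alternative 0; Shop 2 gets 8, best alternative 0; Shop 3 gets 5, best alternative 1. No profitable deviation — NE.
(Center, Center, Left): Shop 1 can switch to Left (1 → 9). Not NE.
(Center, Right, Far-L): Shop 2 can switch to Center (0 → 8). Not NE.
(Center, Right, Left): Shop 1 gets 8, best alternative 3; Shop 2 gets 9, best alternative 8; Shop 3 gets 4, best alternative 1. No profitable deviation — NE.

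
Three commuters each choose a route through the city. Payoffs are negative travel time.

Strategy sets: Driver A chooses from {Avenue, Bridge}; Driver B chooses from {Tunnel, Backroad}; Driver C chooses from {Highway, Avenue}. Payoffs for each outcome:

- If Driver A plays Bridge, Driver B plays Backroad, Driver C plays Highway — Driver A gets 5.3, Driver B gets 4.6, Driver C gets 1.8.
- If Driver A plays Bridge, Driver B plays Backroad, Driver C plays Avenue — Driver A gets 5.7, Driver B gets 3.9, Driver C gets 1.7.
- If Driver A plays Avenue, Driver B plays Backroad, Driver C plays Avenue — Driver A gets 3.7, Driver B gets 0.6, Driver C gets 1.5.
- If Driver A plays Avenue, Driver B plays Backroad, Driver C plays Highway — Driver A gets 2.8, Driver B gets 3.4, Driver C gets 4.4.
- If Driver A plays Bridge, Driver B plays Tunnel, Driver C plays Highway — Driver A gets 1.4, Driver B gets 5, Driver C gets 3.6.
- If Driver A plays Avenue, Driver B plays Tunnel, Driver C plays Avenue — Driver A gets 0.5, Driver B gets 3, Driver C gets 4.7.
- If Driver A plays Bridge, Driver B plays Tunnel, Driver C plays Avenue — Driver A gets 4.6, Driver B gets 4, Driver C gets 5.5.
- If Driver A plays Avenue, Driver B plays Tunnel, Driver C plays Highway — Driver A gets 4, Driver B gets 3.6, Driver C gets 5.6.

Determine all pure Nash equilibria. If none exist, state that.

Driver A against (Tunnel, Highway): payoffs 4, 1.4 → best response Avenue.
Driver A against (Tunnel, Avenue): payoffs 0.5, 4.6 → best response Bridge.
Driver A against (Backroad, Highway): payoffs 2.8, 5.3 → best response Bridge.
Driver A against (Backroad, Avenue): payoffs 3.7, 5.7 → best response Bridge.
Driver B against (Avenue, Highway): payoffs 3.6, 3.4 → best response Tunnel.
Driver B against (Avenue, Avenue): payoffs 3, 0.6 → best response Tunnel.
Driver B against (Bridge, Highway): payoffs 5, 4.6 → best response Tunnel.
Driver B against (Bridge, Avenue): payoffs 4, 3.9 → best response Tunnel.
Driver C against (Avenue, Tunnel): payoffs 5.6, 4.7 → best response Highway.
Driver C against (Avenue, Backroad): payoffs 4.4, 1.5 → best response Highway.
Driver C against (Bridge, Tunnel): payoffs 3.6, 5.5 → best response Avenue.
Driver C against (Bridge, Backroad): payoffs 1.8, 1.7 → best response Highway.
Mutual best responses: (Avenue, Tunnel, Highway); (Bridge, Tunnel, Avenue).

Pure-strategy Nash equilibria: (Avenue, Tunnel, Highway); (Bridge, Tunnel, Avenue)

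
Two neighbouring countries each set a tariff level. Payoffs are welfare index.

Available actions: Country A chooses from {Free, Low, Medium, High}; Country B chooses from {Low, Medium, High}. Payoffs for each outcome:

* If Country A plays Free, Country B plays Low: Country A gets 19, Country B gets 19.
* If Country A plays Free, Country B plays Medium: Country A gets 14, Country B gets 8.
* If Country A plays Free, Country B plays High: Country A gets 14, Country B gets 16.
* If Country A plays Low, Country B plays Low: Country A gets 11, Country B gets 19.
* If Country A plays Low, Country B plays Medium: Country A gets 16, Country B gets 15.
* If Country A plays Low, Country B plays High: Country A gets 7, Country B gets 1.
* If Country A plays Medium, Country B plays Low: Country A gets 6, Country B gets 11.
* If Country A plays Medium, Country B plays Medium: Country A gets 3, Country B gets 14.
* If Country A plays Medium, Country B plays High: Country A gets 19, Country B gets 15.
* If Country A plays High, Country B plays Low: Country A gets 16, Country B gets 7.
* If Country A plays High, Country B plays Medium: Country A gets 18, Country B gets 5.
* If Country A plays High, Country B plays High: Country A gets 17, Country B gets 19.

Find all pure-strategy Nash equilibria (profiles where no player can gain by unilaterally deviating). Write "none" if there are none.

Country A against Low: payoffs 19, 11, 6, 16 → best response Free.
Country A against Medium: payoffs 14, 16, 3, 18 → best response High.
Country A against High: payoffs 14, 7, 19, 17 → best response Medium.
Country B against Free: payoffs 19, 8, 16 → best response Low.
Country B against Low: payoffs 19, 15, 1 → best response Low.
Country B against Medium: payoffs 11, 14, 15 → best response High.
Country B against High: payoffs 7, 5, 19 → best response High.
Mutual best responses: (Free, Low); (Medium, High).

The pure Nash equilibria are (Free, Low) and (Medium, High).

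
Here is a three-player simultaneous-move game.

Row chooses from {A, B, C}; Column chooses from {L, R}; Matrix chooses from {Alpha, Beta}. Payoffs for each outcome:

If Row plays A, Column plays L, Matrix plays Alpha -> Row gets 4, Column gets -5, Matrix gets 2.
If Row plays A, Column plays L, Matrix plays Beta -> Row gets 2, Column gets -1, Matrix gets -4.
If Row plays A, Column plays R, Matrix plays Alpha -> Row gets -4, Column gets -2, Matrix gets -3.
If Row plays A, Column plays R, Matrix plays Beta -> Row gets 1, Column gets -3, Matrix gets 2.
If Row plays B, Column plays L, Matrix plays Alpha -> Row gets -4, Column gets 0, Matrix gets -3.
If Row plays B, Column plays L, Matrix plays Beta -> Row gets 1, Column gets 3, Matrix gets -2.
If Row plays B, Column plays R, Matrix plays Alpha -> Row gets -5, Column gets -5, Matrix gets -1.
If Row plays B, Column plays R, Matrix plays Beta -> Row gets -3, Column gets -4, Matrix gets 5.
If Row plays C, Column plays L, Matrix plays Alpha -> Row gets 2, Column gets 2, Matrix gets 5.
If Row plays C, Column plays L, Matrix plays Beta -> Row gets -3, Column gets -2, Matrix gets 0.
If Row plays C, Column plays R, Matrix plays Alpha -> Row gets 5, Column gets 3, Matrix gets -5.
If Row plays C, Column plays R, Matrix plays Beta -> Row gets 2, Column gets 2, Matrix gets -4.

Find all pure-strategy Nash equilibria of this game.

Row against (L, Alpha): payoffs 4, -4, 2 → best response A.
Row against (L, Beta): payoffs 2, 1, -3 → best response A.
Row against (R, Alpha): payoffs -4, -5, 5 → best response C.
Row against (R, Beta): payoffs 1, -3, 2 → best response C.
Column against (A, Alpha): payoffs -5, -2 → best response R.
Column against (A, Beta): payoffs -1, -3 → best response L.
Column against (B, Alpha): payoffs 0, -5 → best response L.
Column against (B, Beta): payoffs 3, -4 → best response L.
Column against (C, Alpha): payoffs 2, 3 → best response R.
Column against (C, Beta): payoffs -2, 2 → best response R.
Matrix against (A, L): payoffs 2, -4 → best response Alpha.
Matrix against (A, R): payoffs -3, 2 → best response Beta.
Matrix against (B, L): payoffs -3, -2 → best response Beta.
Matrix against (B, R): payoffs -1, 5 → best response Beta.
Matrix against (C, L): payoffs 5, 0 → best response Alpha.
Matrix against (C, R): payoffs -5, -4 → best response Beta.
Mutual best responses: (C, R, Beta).

(C, R, Beta)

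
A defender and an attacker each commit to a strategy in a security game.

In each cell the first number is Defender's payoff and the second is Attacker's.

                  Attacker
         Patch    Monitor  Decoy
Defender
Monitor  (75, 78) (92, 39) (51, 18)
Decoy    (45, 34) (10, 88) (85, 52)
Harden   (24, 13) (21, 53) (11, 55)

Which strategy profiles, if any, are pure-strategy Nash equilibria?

Defender against Patch: payoffs 75, 45, 24 → best response Monitor.
Defender against Monitor: payoffs 92, 10, 21 → best response Monitor.
Defender against Decoy: payoffs 51, 85, 11 → best response Decoy.
Attacker against Monitor: payoffs 78, 39, 18 → best response Patch.
Attacker against Decoy: payoffs 34, 88, 52 → best response Monitor.
Attacker against Harden: payoffs 13, 53, 55 → best response Decoy.
Mutual best responses: (Monitor, Patch).

(Monitor, Patch)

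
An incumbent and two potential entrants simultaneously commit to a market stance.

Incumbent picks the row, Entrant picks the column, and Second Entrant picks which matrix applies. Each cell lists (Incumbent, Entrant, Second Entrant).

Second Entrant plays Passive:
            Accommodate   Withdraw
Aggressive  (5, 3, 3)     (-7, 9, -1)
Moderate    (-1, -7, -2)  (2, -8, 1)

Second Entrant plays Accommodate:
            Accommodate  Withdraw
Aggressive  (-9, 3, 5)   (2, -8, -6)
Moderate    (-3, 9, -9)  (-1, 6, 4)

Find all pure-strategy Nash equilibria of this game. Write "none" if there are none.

none

Check each profile: it is a Nash equilibrium iff no player can strictly gain by switching unilaterally.
(Aggressive, Accommodate, Passive): Entrant can switch to Withdraw (3 → 9). Not NE.
(Aggressive, Accommodate, Accommodate): Incumbent can switch to Moderate (-9 → -3). Not NE.
(Aggressive, Withdraw, Passive): Incumbent can switch to Moderate (-7 → 2). Not NE.
(Aggressive, Withdraw, Accommodate): Entrant can switch to Accommodate (-8 → 3). Not NE.
(Moderate, Accommodate, Passive): Incumbent can switch to Aggressive (-1 → 5). Not NE.
(Moderate, Accommodate, Accommodate): Second Entrant can switch to Passive (-9 → -2). Not NE.
(Moderate, Withdraw, Passive): Entrant can switch to Accommodate (-8 → -7). Not NE.
(Moderate, Withdraw, Accommodate): Incumbent can switch to Aggressive (-1 → 2). Not NE.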